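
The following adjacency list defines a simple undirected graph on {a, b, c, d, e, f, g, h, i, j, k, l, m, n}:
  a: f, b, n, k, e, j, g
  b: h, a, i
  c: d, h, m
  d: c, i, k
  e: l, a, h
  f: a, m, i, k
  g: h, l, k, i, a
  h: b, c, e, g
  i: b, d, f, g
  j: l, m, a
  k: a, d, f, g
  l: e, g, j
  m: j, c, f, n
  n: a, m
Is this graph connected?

Yes

Starting from a and exploring outward reaches every vertex (a, g, f, n, b, j, k, e, h, l, i, m, d, c); the graph is connected.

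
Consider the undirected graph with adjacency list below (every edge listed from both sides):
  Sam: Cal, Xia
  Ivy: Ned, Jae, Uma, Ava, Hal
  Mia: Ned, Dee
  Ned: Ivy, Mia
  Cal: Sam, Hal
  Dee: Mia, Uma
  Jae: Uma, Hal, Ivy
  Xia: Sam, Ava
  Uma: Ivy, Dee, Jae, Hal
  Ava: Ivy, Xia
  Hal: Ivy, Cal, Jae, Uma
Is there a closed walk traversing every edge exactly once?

No

Degrees: Sam:2, Ivy:5, Mia:2, Ned:2, Cal:2, Dee:2, Jae:3, Xia:2, Uma:4, Ava:2, Hal:4
Ivy, Jae have odd degree; an Eulerian circuit needs every degree to be even, so none exists.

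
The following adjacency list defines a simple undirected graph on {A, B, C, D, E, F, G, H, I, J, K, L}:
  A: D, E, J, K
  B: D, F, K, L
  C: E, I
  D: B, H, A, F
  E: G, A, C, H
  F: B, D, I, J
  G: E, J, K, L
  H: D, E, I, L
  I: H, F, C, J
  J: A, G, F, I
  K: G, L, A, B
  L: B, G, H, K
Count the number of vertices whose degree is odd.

Degrees: A:4, B:4, C:2, D:4, E:4, F:4, G:4, H:4, I:4, J:4, K:4, L:4
Odd-degree vertices: none.

0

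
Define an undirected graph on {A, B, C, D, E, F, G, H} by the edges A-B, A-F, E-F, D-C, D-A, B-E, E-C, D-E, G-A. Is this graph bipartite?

No

D-C-E-D is an odd cycle (length 3), and a bipartite graph can contain only even cycles.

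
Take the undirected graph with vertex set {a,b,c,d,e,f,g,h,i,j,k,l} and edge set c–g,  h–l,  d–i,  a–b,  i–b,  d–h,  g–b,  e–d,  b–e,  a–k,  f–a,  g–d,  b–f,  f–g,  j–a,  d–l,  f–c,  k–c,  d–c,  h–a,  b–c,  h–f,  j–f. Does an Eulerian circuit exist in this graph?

Degrees: a:5, b:6, c:5, d:6, e:2, f:6, g:4, h:4, i:2, j:2, k:2, l:2
a, c have odd degree; an Eulerian circuit needs every degree to be even, so none exists.

No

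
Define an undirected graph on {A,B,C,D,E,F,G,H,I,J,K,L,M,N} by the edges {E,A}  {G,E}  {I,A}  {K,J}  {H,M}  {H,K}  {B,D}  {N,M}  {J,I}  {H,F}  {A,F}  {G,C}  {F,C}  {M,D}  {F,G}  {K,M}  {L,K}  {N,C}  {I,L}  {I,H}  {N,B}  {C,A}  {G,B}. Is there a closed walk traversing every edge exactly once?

Degrees: A:4, B:3, C:4, D:2, E:2, F:4, G:4, H:4, I:4, J:2, K:4, L:2, M:4, N:3
Vertices with odd degree: B, N. An Eulerian circuit requires all degrees even.

No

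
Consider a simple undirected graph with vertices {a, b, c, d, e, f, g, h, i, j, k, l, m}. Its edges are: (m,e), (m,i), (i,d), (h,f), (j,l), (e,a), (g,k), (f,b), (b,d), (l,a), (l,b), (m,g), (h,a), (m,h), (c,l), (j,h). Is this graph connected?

Yes

Starting from a and exploring outward reaches every vertex (a, h, l, e, m, j, f, c, b, i, g, d, k); the graph is connected.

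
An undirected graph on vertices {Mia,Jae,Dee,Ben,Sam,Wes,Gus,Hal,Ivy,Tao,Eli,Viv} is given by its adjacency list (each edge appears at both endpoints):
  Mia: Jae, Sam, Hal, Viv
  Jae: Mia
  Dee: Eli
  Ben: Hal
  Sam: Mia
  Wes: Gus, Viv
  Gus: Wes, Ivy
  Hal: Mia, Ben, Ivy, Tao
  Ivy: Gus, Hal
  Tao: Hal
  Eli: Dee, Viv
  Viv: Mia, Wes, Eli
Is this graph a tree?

The graph has 12 vertices and 12 edges.
Connected but with 12 > 11 edges, so it has a cycle and is not a tree.

No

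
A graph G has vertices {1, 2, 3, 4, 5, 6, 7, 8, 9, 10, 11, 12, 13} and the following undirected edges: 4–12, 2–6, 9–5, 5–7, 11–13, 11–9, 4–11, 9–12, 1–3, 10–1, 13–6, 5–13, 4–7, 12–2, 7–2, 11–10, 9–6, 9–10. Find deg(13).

Neighbors of 13: 5, 6, 11.

3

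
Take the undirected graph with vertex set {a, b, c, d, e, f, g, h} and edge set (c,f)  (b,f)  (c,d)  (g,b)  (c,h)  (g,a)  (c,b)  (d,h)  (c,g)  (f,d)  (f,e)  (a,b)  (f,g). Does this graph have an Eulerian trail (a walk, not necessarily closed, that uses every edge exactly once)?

Degrees: a:2, b:4, c:5, d:3, e:1, f:5, g:4, h:2
Odd-degree vertices: c, d, e, f (4 total).
An Eulerian trail requires 0 or 2 odd-degree vertices; here there are 4.

No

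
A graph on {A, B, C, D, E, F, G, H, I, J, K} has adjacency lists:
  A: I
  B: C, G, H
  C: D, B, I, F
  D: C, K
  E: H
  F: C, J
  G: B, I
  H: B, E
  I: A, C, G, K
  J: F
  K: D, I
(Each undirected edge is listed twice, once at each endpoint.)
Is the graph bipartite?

Partition the vertices as {B, D, E, F, I} vs {A, C, G, H, J, K}. Each listed edge has one endpoint in each part, so the graph is bipartite.

Yes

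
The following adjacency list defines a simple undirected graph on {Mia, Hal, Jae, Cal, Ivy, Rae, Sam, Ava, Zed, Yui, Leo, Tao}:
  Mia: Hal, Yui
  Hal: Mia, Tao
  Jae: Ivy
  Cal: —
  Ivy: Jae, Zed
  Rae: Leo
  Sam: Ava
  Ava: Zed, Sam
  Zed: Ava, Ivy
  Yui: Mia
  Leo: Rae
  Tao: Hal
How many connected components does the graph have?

4

Component: {Cal}
Component: {Rae, Leo}
Component: {Mia, Hal, Yui, Tao}
Component: {Jae, Ivy, Sam, Ava, Zed}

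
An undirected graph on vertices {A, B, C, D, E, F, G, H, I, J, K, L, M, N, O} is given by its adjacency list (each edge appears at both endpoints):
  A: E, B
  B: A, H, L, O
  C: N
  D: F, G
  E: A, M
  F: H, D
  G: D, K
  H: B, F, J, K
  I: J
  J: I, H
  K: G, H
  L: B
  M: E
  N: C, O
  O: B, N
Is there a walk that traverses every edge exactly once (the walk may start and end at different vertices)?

No

Degrees: A:2, B:4, C:1, D:2, E:2, F:2, G:2, H:4, I:1, J:2, K:2, L:1, M:1, N:2, O:2
Odd-degree vertices: C, I, L, M (4 total).
With 4 odd-degree vertices (more than two), no single trail can use every edge.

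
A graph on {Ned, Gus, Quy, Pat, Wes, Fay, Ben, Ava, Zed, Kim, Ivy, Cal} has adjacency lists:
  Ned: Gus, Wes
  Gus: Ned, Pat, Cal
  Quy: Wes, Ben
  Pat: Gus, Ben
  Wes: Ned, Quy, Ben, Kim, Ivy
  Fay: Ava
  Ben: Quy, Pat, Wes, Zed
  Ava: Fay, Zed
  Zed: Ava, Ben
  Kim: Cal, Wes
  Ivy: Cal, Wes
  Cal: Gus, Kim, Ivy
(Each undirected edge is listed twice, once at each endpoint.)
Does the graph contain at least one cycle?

The graph has 12 vertices, 15 edges, and 1 connected component.
Since 15 > 12 - 1, a cycle must exist; for instance Gus-Pat-Ben-Quy-Wes-Ivy-Cal-Gus.

Yes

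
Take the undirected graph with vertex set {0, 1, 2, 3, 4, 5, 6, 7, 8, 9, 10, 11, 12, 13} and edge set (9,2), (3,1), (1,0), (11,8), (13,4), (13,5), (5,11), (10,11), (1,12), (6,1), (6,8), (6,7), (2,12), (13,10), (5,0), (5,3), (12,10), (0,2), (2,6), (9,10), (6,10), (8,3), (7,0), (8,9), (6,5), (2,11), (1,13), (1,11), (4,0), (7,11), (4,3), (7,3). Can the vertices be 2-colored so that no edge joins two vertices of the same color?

Color {1, 2, 4, 5, 7, 8, 10} black and {0, 3, 6, 9, 11, 12, 13} white. No edge joins two same-colored vertices, so the graph is bipartite.

Yes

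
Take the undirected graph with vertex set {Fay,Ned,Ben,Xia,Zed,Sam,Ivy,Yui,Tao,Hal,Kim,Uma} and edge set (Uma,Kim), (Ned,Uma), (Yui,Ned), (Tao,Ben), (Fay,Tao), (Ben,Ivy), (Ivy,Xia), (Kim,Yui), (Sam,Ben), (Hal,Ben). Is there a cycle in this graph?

Yes

The graph has 12 vertices, 10 edges, and 3 connected components.
One cycle is Ned-Uma-Kim-Yui-Ned.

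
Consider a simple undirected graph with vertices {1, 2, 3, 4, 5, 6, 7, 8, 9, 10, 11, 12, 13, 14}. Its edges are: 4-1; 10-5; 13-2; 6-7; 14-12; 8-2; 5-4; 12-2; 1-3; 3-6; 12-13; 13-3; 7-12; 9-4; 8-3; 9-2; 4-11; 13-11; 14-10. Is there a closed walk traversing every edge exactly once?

Degrees: 1:2, 2:4, 3:4, 4:4, 5:2, 6:2, 7:2, 8:2, 9:2, 10:2, 11:2, 12:4, 13:4, 14:2
Every vertex has even degree and the edges form a single connected piece, so an Eulerian circuit exists.

Yes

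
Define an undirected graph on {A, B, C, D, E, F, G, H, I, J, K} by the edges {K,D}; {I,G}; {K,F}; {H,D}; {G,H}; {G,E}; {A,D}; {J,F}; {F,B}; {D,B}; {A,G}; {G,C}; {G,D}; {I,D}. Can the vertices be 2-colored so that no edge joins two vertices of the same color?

No

H-G-D-H is an odd cycle (length 3), and a bipartite graph can contain only even cycles.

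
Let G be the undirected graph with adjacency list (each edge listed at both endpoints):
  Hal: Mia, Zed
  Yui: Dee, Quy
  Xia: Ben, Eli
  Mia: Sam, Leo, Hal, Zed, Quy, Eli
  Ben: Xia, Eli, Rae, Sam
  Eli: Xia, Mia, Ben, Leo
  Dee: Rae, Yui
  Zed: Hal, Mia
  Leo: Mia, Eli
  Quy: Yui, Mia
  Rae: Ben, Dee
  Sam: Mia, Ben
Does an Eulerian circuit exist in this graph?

Degrees: Hal:2, Yui:2, Xia:2, Mia:6, Ben:4, Eli:4, Dee:2, Zed:2, Leo:2, Quy:2, Rae:2, Sam:2
All degrees are even and the non-isolated vertices are connected — an Eulerian circuit exists.

Yes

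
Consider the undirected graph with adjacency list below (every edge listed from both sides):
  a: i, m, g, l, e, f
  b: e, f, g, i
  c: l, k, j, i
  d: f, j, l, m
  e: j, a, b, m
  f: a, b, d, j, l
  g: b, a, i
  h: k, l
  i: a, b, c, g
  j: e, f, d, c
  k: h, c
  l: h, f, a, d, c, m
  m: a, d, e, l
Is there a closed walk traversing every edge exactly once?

Degrees: a:6, b:4, c:4, d:4, e:4, f:5, g:3, h:2, i:4, j:4, k:2, l:6, m:4
f, g have odd degree; an Eulerian circuit needs every degree to be even, so none exists.

No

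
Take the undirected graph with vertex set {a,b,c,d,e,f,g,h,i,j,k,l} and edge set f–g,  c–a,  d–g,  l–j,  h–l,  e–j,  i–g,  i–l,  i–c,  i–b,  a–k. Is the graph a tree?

|V| = 12, |E| = 11.
Connected and |E| = |V| - 1, which characterizes a tree.

Yes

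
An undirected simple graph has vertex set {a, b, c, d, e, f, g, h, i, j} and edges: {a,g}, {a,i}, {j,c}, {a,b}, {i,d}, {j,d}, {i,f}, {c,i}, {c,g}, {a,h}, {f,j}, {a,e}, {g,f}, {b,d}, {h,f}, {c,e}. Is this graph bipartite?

A valid 2-coloring puts {b, e, g, h, i, j} on one side and {a, c, d, f} on the other; every edge crosses between the two sides.

Yes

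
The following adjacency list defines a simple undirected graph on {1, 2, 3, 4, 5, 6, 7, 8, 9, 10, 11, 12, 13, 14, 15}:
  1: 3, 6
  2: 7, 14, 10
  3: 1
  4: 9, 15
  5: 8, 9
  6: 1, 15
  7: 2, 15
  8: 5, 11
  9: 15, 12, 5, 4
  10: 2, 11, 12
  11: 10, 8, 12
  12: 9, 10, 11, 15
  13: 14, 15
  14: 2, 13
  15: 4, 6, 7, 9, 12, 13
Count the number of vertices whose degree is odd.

Degrees: 1:2, 2:3, 3:1, 4:2, 5:2, 6:2, 7:2, 8:2, 9:4, 10:3, 11:3, 12:4, 13:2, 14:2, 15:6
Odd-degree vertices: 2, 3, 10, 11.

4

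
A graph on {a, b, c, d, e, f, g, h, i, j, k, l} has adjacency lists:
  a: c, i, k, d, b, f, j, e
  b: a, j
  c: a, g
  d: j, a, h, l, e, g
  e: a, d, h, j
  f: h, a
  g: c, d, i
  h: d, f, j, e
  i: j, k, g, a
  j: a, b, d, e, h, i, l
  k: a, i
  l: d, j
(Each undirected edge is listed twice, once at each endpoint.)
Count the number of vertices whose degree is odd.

Degrees: a:8, b:2, c:2, d:6, e:4, f:2, g:3, h:4, i:4, j:7, k:2, l:2
Odd-degree vertices: g, j.

2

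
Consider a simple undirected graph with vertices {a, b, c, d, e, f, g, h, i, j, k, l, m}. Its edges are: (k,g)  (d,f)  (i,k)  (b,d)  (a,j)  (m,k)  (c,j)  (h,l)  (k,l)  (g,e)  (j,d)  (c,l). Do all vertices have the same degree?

Degrees: a:1, b:1, c:2, d:3, e:1, f:1, g:2, h:1, i:1, j:3, k:4, l:3, m:1
Vertex a has degree 1 while k has degree 4, so the graph is not regular.

No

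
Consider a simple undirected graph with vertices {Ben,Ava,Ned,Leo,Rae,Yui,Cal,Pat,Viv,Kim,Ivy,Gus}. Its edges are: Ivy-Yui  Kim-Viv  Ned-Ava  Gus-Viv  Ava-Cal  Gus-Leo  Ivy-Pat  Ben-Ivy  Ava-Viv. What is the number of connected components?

Component: {Rae}
Component: {Ben, Yui, Pat, Ivy}
Component: {Ava, Ned, Leo, Cal, Viv, Kim, Gus}

3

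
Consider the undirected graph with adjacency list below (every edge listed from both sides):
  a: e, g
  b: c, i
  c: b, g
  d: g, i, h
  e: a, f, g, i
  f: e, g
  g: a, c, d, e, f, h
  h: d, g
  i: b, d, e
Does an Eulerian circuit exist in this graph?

No

Degrees: a:2, b:2, c:2, d:3, e:4, f:2, g:6, h:2, i:3
d, i have odd degree; an Eulerian circuit needs every degree to be even, so none exists.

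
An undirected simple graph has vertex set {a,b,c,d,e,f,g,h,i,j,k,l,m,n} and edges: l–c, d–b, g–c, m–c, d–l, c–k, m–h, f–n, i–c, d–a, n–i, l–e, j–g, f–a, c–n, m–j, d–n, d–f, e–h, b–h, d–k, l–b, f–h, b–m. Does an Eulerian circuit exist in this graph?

Yes

Degrees: a:2, b:4, c:6, d:6, e:2, f:4, g:2, h:4, i:2, j:2, k:2, l:4, m:4, n:4
All degrees are even and the non-isolated vertices are connected — an Eulerian circuit exists.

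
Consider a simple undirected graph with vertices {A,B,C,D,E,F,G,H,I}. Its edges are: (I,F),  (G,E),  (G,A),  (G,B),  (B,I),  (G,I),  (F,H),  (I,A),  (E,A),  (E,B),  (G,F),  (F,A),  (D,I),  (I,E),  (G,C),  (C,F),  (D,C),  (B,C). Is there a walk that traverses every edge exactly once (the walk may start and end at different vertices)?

Yes

Degrees: A:4, B:4, C:4, D:2, E:4, F:5, G:6, H:1, I:6
Odd-degree vertices: F, H (2 total).
The non-isolated vertices are connected and exactly 2 have odd degree, so an Eulerian trail exists (from F to H).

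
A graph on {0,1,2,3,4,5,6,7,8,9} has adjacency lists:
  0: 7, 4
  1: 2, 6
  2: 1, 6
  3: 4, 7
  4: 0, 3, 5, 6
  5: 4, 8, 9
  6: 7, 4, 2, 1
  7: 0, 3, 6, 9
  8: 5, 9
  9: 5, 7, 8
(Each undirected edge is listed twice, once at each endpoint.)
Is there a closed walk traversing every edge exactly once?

No

Degrees: 0:2, 1:2, 2:2, 3:2, 4:4, 5:3, 6:4, 7:4, 8:2, 9:3
Vertices with odd degree: 5, 9. An Eulerian circuit requires all degrees even.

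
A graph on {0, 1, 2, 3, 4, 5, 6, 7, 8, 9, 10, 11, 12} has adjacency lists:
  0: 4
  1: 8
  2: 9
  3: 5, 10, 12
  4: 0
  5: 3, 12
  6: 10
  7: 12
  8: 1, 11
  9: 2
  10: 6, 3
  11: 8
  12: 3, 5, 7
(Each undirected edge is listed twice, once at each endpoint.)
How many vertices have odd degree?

Degrees: 0:1, 1:1, 2:1, 3:3, 4:1, 5:2, 6:1, 7:1, 8:2, 9:1, 10:2, 11:1, 12:3
Odd-degree vertices: 0, 1, 2, 3, 4, 6, 7, 9, 11, 12.

10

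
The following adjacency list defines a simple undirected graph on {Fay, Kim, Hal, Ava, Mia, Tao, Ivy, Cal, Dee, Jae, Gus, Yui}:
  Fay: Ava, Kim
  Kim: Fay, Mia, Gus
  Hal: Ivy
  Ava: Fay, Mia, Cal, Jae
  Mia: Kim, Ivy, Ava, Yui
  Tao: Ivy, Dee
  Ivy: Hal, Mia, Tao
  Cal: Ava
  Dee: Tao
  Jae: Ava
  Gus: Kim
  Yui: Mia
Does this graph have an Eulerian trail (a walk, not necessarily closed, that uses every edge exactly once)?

No

Degrees: Fay:2, Kim:3, Hal:1, Ava:4, Mia:4, Tao:2, Ivy:3, Cal:1, Dee:1, Jae:1, Gus:1, Yui:1
Odd-degree vertices: Kim, Hal, Ivy, Cal, Dee, Jae, Gus, Yui (8 total).
An Eulerian trail requires 0 or 2 odd-degree vertices; here there are 8.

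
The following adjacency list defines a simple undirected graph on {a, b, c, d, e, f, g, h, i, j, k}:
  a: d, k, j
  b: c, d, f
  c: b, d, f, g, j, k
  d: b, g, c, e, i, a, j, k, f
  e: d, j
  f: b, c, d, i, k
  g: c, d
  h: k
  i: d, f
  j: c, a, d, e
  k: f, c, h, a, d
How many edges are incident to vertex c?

Neighbors of c: b, d, f, g, j, k.

6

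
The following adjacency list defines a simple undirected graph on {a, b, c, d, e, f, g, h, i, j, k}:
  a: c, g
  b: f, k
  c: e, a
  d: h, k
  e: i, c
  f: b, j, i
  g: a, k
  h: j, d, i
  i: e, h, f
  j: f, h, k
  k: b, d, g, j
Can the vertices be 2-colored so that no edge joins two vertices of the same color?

A valid 2-coloring puts {b, c, d, g, i, j} on one side and {a, e, f, h, k} on the other; every edge crosses between the two sides.

Yes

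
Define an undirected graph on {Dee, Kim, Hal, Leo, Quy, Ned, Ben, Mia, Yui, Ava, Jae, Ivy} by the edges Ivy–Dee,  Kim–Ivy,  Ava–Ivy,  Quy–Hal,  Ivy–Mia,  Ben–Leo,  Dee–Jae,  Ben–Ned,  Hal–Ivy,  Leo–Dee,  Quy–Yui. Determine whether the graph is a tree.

Yes

|V| = 12, |E| = 11.
It is connected with exactly 11 edges, hence acyclic — it is a tree.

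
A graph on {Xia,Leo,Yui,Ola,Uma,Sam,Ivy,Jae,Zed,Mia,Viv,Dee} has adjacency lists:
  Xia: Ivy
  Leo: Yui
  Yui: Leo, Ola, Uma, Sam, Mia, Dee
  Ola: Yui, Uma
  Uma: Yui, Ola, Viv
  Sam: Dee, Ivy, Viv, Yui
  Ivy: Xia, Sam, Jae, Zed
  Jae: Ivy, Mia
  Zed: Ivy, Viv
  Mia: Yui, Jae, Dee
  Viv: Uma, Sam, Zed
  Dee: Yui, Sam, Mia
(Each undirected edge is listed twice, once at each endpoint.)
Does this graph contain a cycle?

Yes

|V| = 12, |E| = 17, number of components = 1.
One cycle is Ivy-Sam-Dee-Yui-Uma-Viv-Zed-Ivy.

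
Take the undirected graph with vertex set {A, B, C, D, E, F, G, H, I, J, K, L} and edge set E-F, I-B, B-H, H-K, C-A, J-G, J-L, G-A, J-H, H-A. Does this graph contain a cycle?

|V| = 12, |E| = 10, number of components = 3.
One cycle is A-H-J-G-A.

Yes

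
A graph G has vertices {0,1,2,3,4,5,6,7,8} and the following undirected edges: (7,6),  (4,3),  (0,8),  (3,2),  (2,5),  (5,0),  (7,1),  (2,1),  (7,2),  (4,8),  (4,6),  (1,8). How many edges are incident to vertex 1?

3

Neighbors of 1: 2, 7, 8.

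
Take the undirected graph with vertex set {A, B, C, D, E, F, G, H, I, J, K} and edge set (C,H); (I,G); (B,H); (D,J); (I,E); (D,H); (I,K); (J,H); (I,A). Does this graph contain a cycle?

Yes

The graph has 11 vertices, 9 edges, and 3 connected components.
Since 9 > 11 - 3, a cycle must exist; for instance H-J-D-H.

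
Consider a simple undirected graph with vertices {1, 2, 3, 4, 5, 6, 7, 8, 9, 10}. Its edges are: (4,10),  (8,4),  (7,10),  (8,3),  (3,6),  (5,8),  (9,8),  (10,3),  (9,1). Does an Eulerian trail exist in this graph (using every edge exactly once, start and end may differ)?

No

Degrees: 1:1, 2:0, 3:3, 4:2, 5:1, 6:1, 7:1, 8:4, 9:2, 10:3
Odd-degree vertices: 1, 3, 5, 6, 7, 10 (6 total).
With 6 odd-degree vertices (more than two), no single trail can use every edge.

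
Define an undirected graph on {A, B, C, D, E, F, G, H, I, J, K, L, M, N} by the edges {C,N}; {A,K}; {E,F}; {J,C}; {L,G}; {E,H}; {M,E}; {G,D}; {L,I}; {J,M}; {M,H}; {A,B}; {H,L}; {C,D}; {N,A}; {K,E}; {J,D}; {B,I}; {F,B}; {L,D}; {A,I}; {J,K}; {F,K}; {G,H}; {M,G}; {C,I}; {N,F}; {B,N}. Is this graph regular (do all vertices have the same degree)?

Degrees: A:4, B:4, C:4, D:4, E:4, F:4, G:4, H:4, I:4, J:4, K:4, L:4, M:4, N:4
All degrees equal 4; the graph is regular.

Yes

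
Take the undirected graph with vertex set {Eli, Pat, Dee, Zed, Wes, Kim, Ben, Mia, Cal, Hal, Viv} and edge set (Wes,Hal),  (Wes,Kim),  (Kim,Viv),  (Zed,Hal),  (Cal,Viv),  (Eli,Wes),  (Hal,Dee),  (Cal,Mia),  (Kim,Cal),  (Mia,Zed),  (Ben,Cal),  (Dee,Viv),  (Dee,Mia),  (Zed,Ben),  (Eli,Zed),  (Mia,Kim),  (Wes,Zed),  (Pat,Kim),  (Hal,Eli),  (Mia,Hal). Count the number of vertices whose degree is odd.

Degrees: Eli:3, Pat:1, Dee:3, Zed:5, Wes:4, Kim:5, Ben:2, Mia:5, Cal:4, Hal:5, Viv:3
Odd-degree vertices: Eli, Pat, Dee, Zed, Kim, Mia, Hal, Viv.

8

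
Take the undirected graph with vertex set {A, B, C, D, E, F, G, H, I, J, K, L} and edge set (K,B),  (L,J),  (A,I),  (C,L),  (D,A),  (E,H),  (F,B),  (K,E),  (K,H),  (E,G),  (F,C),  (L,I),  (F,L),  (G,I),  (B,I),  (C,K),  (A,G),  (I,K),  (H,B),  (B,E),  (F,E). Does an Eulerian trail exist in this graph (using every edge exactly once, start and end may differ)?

No

Degrees: A:3, B:5, C:3, D:1, E:5, F:4, G:3, H:3, I:5, J:1, K:5, L:4
Odd-degree vertices: A, B, C, D, E, G, H, I, J, K (10 total).
With 10 odd-degree vertices (more than two), no single trail can use every edge.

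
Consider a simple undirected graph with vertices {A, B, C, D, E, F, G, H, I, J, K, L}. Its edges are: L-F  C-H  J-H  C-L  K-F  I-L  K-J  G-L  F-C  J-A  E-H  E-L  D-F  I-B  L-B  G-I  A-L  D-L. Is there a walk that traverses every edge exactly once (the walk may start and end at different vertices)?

No

Degrees: A:2, B:2, C:3, D:2, E:2, F:4, G:2, H:3, I:3, J:3, K:2, L:8
Odd-degree vertices: C, H, I, J (4 total).
An Eulerian trail requires 0 or 2 odd-degree vertices; here there are 4.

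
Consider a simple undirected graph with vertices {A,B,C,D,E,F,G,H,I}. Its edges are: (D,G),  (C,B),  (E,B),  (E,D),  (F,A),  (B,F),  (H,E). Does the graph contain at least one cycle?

|V| = 9, |E| = 7, number of components = 2.
A forest on 9 vertices with 2 components has exactly 7 edges, which matches — so no cycle.

No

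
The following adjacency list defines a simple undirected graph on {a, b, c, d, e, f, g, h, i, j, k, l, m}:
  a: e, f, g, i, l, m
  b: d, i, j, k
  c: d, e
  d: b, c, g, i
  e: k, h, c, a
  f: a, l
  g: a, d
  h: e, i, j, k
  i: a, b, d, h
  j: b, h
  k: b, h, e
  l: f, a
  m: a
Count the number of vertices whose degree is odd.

Degrees: a:6, b:4, c:2, d:4, e:4, f:2, g:2, h:4, i:4, j:2, k:3, l:2, m:1
Odd-degree vertices: k, m.

2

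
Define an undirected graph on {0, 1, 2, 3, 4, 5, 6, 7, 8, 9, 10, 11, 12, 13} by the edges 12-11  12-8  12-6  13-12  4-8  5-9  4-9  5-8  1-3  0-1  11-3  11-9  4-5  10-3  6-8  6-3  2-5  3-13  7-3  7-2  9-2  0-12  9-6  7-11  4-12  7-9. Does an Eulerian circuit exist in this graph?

Degrees: 0:2, 1:2, 2:3, 3:6, 4:4, 5:4, 6:4, 7:4, 8:4, 9:6, 10:1, 11:4, 12:6, 13:2
Vertices with odd degree: 2, 10. An Eulerian circuit requires all degrees even.

No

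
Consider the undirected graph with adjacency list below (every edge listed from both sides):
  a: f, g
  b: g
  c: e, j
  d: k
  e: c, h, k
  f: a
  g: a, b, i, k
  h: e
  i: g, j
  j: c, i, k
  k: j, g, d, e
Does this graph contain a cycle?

The graph has 11 vertices, 12 edges, and 1 connected component.
Since 12 > 11 - 1, a cycle must exist; for instance k-e-c-j-k.

Yes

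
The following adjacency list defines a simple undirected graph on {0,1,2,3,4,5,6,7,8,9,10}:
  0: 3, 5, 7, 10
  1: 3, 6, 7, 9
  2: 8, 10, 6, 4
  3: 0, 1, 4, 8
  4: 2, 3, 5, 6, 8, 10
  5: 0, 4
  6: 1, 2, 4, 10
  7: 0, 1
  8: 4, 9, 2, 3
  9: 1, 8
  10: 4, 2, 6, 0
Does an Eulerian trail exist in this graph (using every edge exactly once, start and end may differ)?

Yes

Degrees: 0:4, 1:4, 2:4, 3:4, 4:6, 5:2, 6:4, 7:2, 8:4, 9:2, 10:4
Odd-degree vertices: none (0 total).
The non-isolated vertices are connected and exactly 0 have odd degree, so an Eulerian trail exists.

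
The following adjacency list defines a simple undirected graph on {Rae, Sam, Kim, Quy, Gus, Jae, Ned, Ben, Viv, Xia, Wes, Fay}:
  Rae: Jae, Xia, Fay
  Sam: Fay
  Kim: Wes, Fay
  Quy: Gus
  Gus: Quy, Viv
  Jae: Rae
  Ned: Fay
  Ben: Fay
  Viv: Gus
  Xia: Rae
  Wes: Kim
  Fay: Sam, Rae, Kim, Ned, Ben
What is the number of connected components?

Component: {Quy, Gus, Viv}
Component: {Rae, Sam, Kim, Jae, Ned, Ben, Xia, Wes, Fay}

2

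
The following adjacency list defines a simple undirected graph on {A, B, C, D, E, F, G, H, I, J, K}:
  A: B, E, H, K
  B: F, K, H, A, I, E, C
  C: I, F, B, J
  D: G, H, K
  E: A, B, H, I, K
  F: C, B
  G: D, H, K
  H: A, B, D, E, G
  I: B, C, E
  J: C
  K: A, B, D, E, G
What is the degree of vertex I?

3

Neighbors of I: B, C, E.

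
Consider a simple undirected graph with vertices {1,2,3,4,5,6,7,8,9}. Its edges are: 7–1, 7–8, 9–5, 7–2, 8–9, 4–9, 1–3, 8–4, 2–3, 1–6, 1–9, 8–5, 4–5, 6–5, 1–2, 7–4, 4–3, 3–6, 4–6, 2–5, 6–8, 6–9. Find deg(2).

4

Neighbors of 2: 1, 3, 5, 7.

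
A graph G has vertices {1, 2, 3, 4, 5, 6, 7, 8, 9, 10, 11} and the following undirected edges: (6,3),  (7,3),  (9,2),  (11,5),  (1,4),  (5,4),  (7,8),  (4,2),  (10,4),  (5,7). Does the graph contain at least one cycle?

No

The graph has 11 vertices, 10 edges, and 1 connected component.
A forest on 11 vertices with 1 component has exactly 10 edges, which matches — so no cycle.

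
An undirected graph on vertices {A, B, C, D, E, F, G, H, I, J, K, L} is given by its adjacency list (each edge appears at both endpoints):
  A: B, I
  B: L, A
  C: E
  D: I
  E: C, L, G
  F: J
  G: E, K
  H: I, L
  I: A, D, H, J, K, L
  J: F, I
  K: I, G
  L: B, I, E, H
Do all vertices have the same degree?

Degrees: A:2, B:2, C:1, D:1, E:3, F:1, G:2, H:2, I:6, J:2, K:2, L:4
Degrees are not all equal (e.g. deg(C)=1 but deg(I)=6); not regular.

No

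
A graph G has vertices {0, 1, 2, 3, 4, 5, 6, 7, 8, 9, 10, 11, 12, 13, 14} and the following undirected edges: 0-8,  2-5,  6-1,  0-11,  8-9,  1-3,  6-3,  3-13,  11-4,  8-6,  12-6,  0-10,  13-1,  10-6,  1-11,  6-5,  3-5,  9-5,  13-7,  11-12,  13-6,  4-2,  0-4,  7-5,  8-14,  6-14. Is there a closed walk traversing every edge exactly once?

No

Degrees: 0:4, 1:4, 2:2, 3:4, 4:3, 5:5, 6:8, 7:2, 8:4, 9:2, 10:2, 11:4, 12:2, 13:4, 14:2
4, 5 have odd degree; an Eulerian circuit needs every degree to be even, so none exists.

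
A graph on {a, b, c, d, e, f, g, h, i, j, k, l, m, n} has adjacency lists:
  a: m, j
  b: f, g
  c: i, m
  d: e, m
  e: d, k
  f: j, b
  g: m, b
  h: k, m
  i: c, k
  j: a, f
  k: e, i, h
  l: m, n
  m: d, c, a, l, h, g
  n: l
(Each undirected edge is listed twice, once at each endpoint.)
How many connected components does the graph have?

Component: {a, b, c, d, e, f, g, h, i, j, k, l, m, n}

1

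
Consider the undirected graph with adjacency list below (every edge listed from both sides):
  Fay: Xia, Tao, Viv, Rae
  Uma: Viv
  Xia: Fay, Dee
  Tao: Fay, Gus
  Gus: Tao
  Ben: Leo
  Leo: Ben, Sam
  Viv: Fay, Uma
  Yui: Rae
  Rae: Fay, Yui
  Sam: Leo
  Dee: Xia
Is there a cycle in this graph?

No

|V| = 12, |E| = 10, number of components = 2.
Since 10 = 12 - 2, the graph is a forest and contains no cycle.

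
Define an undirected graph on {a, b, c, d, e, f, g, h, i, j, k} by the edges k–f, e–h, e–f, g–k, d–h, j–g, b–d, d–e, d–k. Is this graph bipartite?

e-h-d-e is an odd cycle (length 3), and a bipartite graph can contain only even cycles.

No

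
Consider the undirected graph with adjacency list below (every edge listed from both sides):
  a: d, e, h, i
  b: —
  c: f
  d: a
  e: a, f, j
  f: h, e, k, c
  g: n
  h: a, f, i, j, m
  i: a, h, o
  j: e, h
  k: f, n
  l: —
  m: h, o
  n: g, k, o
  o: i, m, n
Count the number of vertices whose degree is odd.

8

Degrees: a:4, b:0, c:1, d:1, e:3, f:4, g:1, h:5, i:3, j:2, k:2, l:0, m:2, n:3, o:3
Odd-degree vertices: c, d, e, g, h, i, n, o.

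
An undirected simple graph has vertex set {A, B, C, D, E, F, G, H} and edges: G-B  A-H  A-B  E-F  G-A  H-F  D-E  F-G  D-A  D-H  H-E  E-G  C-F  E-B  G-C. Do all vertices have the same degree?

Degrees: A:4, B:3, C:2, D:3, E:5, F:4, G:5, H:4
Degrees are not all equal (e.g. deg(C)=2 but deg(E)=5); not regular.

No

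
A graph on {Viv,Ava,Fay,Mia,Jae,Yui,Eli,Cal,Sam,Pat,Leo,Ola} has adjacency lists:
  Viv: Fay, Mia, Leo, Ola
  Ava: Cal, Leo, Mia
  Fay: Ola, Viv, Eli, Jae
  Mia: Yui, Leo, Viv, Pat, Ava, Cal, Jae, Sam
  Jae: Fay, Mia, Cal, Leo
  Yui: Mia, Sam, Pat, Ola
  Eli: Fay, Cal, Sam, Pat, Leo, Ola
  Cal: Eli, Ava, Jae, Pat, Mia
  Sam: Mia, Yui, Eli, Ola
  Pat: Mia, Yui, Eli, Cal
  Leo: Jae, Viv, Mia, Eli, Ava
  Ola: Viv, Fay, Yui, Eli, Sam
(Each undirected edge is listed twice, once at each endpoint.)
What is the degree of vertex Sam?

Neighbors of Sam: Mia, Yui, Eli, Ola.

4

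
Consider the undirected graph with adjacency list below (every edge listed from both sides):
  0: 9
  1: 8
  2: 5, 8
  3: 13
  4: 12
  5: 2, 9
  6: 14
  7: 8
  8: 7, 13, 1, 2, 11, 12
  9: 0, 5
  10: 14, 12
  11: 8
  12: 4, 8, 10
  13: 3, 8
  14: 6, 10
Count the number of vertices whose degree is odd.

Degrees: 0:1, 1:1, 2:2, 3:1, 4:1, 5:2, 6:1, 7:1, 8:6, 9:2, 10:2, 11:1, 12:3, 13:2, 14:2
Odd-degree vertices: 0, 1, 3, 4, 6, 7, 11, 12.

8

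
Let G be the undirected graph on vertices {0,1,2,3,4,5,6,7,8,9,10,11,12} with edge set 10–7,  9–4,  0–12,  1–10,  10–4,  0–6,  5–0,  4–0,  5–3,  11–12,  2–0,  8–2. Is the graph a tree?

The graph has 13 vertices and 12 edges.
It is connected with exactly 12 edges, hence acyclic — it is a tree.

Yes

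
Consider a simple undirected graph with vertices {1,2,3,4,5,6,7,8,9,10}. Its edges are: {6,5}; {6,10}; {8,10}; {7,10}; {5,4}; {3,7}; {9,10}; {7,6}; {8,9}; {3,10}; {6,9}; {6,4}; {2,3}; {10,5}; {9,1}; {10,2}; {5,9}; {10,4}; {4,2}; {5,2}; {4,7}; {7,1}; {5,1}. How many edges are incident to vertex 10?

8

Neighbors of 10: 2, 3, 4, 5, 6, 7, 8, 9.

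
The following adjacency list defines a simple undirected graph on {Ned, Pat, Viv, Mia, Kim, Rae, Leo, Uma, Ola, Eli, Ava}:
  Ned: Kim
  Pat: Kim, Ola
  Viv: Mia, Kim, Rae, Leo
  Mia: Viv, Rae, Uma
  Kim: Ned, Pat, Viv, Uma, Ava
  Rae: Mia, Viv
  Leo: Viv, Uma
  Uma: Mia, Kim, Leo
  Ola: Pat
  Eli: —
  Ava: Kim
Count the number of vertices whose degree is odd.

6

Degrees: Ned:1, Pat:2, Viv:4, Mia:3, Kim:5, Rae:2, Leo:2, Uma:3, Ola:1, Eli:0, Ava:1
Odd-degree vertices: Ned, Mia, Kim, Uma, Ola, Ava.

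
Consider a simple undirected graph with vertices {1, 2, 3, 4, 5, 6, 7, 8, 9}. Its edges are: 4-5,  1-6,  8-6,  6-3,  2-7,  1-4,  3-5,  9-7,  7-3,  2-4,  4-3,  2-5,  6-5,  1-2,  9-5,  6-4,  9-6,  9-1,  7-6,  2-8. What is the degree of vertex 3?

Neighbors of 3: 4, 5, 6, 7.

4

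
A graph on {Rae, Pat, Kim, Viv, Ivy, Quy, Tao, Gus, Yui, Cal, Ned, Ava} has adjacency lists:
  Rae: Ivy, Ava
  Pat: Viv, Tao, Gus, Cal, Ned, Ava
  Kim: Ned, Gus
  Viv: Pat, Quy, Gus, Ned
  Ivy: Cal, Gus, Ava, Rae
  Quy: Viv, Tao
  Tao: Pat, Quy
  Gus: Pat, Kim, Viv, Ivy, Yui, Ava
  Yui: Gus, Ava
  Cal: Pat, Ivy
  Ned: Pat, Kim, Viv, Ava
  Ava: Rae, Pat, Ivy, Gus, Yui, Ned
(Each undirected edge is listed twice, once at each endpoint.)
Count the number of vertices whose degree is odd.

Degrees: Rae:2, Pat:6, Kim:2, Viv:4, Ivy:4, Quy:2, Tao:2, Gus:6, Yui:2, Cal:2, Ned:4, Ava:6
Odd-degree vertices: none.

0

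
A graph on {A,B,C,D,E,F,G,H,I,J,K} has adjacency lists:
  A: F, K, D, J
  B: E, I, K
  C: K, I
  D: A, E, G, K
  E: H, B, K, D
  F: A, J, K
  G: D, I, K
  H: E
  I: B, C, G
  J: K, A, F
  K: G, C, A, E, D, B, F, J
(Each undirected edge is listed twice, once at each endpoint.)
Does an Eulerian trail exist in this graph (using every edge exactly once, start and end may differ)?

No

Degrees: A:4, B:3, C:2, D:4, E:4, F:3, G:3, H:1, I:3, J:3, K:8
Odd-degree vertices: B, F, G, H, I, J (6 total).
With 6 odd-degree vertices (more than two), no single trail can use every edge.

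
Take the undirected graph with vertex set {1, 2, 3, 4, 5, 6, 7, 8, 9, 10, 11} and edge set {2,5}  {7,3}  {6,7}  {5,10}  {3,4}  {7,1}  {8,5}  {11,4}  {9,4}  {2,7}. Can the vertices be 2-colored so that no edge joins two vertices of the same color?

Yes

Color {4, 5, 7} black and {1, 2, 3, 6, 8, 9, 10, 11} white. No edge joins two same-colored vertices, so the graph is bipartite.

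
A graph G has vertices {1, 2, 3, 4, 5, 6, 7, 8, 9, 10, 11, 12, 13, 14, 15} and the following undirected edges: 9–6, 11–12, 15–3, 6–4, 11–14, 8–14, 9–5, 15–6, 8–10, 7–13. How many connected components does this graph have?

5

Component: {1}
Component: {2}
Component: {7, 13}
Component: {8, 10, 11, 12, 14}
Component: {3, 4, 5, 6, 9, 15}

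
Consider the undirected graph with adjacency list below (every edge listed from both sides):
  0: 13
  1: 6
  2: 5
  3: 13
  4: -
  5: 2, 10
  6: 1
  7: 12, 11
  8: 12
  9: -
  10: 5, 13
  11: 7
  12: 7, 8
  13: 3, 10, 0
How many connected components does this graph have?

Component: {4}
Component: {9}
Component: {1, 6}
Component: {7, 8, 11, 12}
Component: {0, 2, 3, 5, 10, 13}

5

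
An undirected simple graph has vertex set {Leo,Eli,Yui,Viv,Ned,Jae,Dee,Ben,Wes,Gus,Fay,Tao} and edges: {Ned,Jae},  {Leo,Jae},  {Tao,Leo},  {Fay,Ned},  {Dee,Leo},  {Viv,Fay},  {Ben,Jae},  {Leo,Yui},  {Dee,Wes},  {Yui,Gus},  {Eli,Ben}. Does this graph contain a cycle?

No

|V| = 12, |E| = 11, number of components = 1.
A forest on 12 vertices with 1 component has exactly 11 edges, which matches — so no cycle.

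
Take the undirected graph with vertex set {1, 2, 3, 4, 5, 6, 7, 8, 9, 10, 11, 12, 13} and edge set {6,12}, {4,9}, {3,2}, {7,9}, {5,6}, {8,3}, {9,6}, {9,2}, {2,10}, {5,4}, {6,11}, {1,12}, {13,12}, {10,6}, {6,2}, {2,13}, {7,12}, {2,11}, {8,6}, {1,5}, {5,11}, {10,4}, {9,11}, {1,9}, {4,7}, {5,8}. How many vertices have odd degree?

6

Degrees: 1:3, 2:6, 3:2, 4:4, 5:5, 6:7, 7:3, 8:3, 9:6, 10:3, 11:4, 12:4, 13:2
Odd-degree vertices: 1, 5, 6, 7, 8, 10.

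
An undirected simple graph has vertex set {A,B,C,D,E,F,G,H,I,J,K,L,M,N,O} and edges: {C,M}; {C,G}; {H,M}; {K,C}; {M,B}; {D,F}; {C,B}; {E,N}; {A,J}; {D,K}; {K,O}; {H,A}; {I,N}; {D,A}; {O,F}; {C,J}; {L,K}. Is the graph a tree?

|V| = 15, |E| = 17.
It is not connected, so it is not a tree.

No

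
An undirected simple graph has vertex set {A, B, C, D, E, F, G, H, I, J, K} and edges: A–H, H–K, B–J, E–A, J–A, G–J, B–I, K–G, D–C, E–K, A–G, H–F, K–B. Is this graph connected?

Component: {C, D}
Component: {A, B, E, F, G, H, I, J, K}
No edge joins these 2 groups, so the graph is disconnected.

No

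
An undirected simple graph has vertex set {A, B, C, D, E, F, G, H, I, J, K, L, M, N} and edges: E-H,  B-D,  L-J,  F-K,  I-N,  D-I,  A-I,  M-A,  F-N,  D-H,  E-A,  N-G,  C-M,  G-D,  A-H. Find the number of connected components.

Component: {J, L}
Component: {A, B, C, D, E, F, G, H, I, K, M, N}

2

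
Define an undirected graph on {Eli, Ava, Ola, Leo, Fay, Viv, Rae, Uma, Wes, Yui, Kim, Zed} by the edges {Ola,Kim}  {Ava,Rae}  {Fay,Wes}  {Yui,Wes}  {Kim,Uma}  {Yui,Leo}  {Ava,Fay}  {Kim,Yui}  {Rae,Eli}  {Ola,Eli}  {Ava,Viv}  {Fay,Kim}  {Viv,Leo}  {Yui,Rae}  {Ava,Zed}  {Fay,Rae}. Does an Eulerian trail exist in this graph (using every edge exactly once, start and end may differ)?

Degrees: Eli:2, Ava:4, Ola:2, Leo:2, Fay:4, Viv:2, Rae:4, Uma:1, Wes:2, Yui:4, Kim:4, Zed:1
Odd-degree vertices: Uma, Zed (2 total).
With 2 odd-degree vertices and all edges in one connected piece, an Eulerian trail exists (from Uma to Zed).

Yes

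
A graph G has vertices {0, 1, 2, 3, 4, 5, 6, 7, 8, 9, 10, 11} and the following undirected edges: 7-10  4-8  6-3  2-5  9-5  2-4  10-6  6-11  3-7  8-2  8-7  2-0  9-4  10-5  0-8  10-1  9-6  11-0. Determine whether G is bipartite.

The cycle 0-2-8-0 has length 3, which is odd, so the graph is not bipartite.

No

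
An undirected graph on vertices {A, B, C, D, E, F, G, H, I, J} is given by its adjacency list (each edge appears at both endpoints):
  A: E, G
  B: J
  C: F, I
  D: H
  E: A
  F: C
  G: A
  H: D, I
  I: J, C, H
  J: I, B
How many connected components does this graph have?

2

Component: {A, E, G}
Component: {B, C, D, F, H, I, J}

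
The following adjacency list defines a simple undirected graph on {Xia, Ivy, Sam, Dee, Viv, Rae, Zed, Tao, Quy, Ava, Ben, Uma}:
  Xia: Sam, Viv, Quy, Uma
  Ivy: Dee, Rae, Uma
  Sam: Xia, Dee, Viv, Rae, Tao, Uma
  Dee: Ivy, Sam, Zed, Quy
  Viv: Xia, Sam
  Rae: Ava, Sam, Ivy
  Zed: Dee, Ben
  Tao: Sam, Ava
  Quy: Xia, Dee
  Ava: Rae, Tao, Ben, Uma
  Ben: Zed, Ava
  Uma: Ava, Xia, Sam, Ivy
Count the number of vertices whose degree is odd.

2

Degrees: Xia:4, Ivy:3, Sam:6, Dee:4, Viv:2, Rae:3, Zed:2, Tao:2, Quy:2, Ava:4, Ben:2, Uma:4
Odd-degree vertices: Ivy, Rae.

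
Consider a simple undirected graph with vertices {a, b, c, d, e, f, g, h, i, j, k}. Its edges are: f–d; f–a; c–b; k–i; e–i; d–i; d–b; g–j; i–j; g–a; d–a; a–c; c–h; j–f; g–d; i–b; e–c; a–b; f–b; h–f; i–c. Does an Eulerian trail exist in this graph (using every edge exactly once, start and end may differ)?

Degrees: a:5, b:5, c:5, d:5, e:2, f:5, g:3, h:2, i:6, j:3, k:1
Odd-degree vertices: a, b, c, d, f, g, j, k (8 total).
With 8 odd-degree vertices (more than two), no single trail can use every edge.

No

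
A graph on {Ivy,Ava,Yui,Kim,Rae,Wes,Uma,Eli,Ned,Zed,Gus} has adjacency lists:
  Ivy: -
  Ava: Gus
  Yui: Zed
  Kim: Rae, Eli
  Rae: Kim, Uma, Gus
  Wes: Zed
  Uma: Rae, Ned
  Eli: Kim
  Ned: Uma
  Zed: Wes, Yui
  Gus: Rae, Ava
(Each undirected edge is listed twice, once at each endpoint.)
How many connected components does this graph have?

Component: {Ivy}
Component: {Yui, Wes, Zed}
Component: {Ava, Kim, Rae, Uma, Eli, Ned, Gus}

3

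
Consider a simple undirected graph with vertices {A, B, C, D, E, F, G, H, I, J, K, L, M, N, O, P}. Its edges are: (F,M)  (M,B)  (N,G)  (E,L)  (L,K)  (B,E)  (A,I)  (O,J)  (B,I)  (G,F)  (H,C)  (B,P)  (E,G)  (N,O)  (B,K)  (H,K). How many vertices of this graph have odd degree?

Degrees: A:1, B:5, C:1, D:0, E:3, F:2, G:3, H:2, I:2, J:1, K:3, L:2, M:2, N:2, O:2, P:1
Odd-degree vertices: A, B, C, E, G, J, K, P.

8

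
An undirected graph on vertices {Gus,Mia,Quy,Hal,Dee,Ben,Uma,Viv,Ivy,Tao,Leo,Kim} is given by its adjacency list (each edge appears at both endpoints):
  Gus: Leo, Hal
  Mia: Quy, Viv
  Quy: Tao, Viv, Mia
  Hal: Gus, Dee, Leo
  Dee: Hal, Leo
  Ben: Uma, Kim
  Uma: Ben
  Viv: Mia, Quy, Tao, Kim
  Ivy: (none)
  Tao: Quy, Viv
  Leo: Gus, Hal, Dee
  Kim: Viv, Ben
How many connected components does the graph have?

3

Component: {Ivy}
Component: {Gus, Hal, Dee, Leo}
Component: {Mia, Quy, Ben, Uma, Viv, Tao, Kim}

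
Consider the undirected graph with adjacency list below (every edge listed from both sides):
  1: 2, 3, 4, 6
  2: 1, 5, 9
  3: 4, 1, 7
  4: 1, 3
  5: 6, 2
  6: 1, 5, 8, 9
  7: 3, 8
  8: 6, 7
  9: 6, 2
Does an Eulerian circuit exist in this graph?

No

Degrees: 1:4, 2:3, 3:3, 4:2, 5:2, 6:4, 7:2, 8:2, 9:2
2, 3 have odd degree; an Eulerian circuit needs every degree to be even, so none exists.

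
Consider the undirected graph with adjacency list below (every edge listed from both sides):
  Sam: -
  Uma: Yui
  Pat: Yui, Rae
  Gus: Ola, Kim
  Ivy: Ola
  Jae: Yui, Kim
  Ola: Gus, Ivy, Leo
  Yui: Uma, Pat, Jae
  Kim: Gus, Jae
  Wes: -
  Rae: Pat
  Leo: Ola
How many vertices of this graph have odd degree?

6

Degrees: Sam:0, Uma:1, Pat:2, Gus:2, Ivy:1, Jae:2, Ola:3, Yui:3, Kim:2, Wes:0, Rae:1, Leo:1
Odd-degree vertices: Uma, Ivy, Ola, Yui, Rae, Leo.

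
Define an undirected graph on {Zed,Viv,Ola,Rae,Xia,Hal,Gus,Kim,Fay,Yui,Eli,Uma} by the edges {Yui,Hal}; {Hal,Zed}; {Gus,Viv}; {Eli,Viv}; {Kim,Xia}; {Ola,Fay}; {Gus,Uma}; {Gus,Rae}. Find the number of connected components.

Component: {Ola, Fay}
Component: {Xia, Kim}
Component: {Zed, Hal, Yui}
Component: {Viv, Rae, Gus, Eli, Uma}

4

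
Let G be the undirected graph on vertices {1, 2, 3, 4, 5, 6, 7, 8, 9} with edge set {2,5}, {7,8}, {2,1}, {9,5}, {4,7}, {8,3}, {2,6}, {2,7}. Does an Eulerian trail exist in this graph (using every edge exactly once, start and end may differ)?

Degrees: 1:1, 2:4, 3:1, 4:1, 5:2, 6:1, 7:3, 8:2, 9:1
Odd-degree vertices: 1, 3, 4, 6, 7, 9 (6 total).
With 6 odd-degree vertices (more than two), no single trail can use every edge.

No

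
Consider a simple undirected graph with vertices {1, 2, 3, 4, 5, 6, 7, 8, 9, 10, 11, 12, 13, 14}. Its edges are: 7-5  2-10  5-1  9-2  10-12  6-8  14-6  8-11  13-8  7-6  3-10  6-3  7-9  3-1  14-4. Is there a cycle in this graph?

The graph has 14 vertices, 15 edges, and 1 connected component.
One cycle is 1-3-10-2-9-7-5-1.

Yes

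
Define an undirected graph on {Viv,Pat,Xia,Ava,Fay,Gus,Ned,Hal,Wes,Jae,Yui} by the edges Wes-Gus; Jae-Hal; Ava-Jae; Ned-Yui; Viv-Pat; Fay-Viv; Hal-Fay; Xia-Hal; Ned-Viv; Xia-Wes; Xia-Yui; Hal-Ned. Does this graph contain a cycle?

The graph has 11 vertices, 12 edges, and 1 connected component.
One cycle is Ned-Yui-Xia-Hal-Ned.

Yes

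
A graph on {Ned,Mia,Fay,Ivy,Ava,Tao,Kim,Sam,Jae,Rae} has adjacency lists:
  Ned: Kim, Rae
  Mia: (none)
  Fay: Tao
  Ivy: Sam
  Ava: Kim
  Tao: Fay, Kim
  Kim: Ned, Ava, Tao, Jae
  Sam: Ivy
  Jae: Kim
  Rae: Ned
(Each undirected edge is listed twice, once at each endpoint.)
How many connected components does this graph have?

Component: {Mia}
Component: {Ivy, Sam}
Component: {Ned, Fay, Ava, Tao, Kim, Jae, Rae}

3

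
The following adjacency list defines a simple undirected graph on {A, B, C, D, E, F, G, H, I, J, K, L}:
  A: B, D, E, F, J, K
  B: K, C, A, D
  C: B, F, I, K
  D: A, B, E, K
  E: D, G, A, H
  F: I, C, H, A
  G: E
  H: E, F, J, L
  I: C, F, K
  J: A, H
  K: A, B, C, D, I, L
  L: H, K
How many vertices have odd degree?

2

Degrees: A:6, B:4, C:4, D:4, E:4, F:4, G:1, H:4, I:3, J:2, K:6, L:2
Odd-degree vertices: G, I.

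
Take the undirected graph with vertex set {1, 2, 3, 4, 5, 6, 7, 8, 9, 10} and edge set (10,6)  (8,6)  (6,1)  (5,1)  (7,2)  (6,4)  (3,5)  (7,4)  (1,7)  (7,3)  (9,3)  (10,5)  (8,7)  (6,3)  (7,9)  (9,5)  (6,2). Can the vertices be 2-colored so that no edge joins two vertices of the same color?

No

3-9-7-3 is an odd cycle (length 3), and a bipartite graph can contain only even cycles.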